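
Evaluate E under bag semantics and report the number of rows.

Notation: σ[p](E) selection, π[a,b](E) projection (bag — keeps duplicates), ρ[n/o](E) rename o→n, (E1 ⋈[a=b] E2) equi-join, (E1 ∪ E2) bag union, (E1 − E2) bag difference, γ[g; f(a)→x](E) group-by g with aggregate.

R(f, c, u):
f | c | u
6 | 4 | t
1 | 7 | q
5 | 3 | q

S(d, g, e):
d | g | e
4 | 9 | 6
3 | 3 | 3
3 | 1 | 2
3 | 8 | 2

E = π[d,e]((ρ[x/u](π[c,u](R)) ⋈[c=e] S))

Stepwise |·|:
  R → 3
  π[c,u](R) → 3
  ρ[x/u](π[c,u](R)) → 3
  S → 4
  (ρ[x/u](π[c,u](R)) ⋈[c=e] S) → 1
  π[d,e]((ρ[x/u](π[c,u](R)) ⋈[c=e] S)) → 1

|E| = 1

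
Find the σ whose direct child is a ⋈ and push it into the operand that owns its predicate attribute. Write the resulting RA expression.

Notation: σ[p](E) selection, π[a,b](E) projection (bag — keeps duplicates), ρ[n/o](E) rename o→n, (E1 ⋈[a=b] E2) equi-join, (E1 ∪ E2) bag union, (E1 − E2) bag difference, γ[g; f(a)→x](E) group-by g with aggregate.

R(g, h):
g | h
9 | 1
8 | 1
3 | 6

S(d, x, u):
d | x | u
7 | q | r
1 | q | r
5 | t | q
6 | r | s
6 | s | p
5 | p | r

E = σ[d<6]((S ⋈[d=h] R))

σ filters on d, owned by the left side.
E' = (σ[d<6](S) ⋈[d=h] R)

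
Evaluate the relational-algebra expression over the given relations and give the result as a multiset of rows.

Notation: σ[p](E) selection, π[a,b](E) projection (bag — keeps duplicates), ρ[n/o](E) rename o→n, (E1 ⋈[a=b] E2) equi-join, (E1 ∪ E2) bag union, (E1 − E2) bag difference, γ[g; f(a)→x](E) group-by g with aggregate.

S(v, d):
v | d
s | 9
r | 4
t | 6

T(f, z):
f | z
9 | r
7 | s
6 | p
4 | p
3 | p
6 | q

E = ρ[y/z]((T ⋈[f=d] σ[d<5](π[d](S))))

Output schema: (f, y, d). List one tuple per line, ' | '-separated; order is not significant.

Per-node cardinality:
  T → 6
  S → 3
  π[d](S) → 3
  σ[d<5](π[d](S)) → 1
  (T ⋈[f=d] σ[d<5](π[d](S))) → 1
  ρ[y/z]((T ⋈[f=d] σ[d<5](π[d](S)))) → 1

== RESULT ==
f | y | d
4 | p | 4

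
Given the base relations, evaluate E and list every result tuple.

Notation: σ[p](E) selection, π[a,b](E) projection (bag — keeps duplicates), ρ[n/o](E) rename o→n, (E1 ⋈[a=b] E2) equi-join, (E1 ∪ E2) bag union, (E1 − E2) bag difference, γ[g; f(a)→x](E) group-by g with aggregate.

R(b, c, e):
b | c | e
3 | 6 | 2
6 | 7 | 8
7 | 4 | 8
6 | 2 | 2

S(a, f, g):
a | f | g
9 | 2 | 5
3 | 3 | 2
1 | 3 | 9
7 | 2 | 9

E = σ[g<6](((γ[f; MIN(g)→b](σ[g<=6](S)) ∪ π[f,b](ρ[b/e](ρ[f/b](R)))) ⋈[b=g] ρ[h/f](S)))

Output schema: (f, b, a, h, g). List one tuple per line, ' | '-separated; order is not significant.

Subexpression sizes:
  S → 4
  σ[g<=6](S) → 2
  γ[f; MIN(g)→b](σ[g<=6](S)) → 2
  R → 4
  ρ[f/b](R) → 4
  ρ[b/e](ρ[f/b](R)) → 4
  π[f,b](ρ[b/e](ρ[f/b](R))) → 4
  (γ[f; MIN(g)→b](σ[g<=6](S)) ∪ π[f,b](ρ[b/e](ρ[f/b](R)))) → 6
  S → 4
  ρ[h/f](S) → 4
  ((γ[f; MIN(g)→b](σ[g<=6](S)) ∪ π[f,b](ρ[b/e](ρ[f/b](R)))) ⋈[b=g] ρ[h/f](S)) → 4
  σ[g<6](((γ[f; MIN(g)→b](σ[g<=6](S)) ∪ π[f,b](ρ[b/e](ρ[f/b](R)))) ⋈[b=g] ρ[h/f](S))) → 4

== RESULT ==
f | b | a | h | g
2 | 5 | 9 | 2 | 5
3 | 2 | 3 | 3 | 2
3 | 2 | 3 | 3 | 2
6 | 2 | 3 | 3 | 2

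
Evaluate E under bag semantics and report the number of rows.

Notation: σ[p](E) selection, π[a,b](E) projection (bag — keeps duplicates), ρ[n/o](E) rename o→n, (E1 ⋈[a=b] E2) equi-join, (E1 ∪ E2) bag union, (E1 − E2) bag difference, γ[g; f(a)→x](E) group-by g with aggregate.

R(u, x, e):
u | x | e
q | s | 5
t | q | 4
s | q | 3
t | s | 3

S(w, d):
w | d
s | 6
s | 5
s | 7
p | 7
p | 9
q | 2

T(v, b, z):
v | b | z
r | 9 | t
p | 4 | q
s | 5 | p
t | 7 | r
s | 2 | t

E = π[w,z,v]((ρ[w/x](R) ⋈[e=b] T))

Row counts bottom-up:
  R → 4
  ρ[w/x](R) → 4
  T → 5
  (ρ[w/x](R) ⋈[e=b] T) → 2
  π[w,z,v]((ρ[w/x](R) ⋈[e=b] T)) → 2

|E| = 2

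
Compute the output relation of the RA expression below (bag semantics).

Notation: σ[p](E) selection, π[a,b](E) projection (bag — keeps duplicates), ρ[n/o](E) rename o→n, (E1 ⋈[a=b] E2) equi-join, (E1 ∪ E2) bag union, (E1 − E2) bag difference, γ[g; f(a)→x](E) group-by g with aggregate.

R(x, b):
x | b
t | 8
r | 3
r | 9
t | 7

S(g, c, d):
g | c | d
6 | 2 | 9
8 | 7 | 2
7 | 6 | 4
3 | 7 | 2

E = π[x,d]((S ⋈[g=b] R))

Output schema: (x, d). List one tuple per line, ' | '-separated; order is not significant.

Row counts bottom-up:
  S → 4
  R → 4
  (S ⋈[g=b] R) → 3
  π[x,d]((S ⋈[g=b] R)) → 3

== RESULT ==
x | d
r | 2
t | 2
t | 4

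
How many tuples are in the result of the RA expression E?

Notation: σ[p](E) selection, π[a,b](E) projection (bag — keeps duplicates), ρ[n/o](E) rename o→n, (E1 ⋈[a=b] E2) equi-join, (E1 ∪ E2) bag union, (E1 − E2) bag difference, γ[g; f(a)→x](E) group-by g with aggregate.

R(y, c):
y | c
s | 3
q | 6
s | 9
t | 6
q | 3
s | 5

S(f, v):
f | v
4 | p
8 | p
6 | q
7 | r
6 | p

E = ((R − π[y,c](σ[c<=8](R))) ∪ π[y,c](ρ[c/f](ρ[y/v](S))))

Row counts bottom-up:
  R → 6
  R → 6
  σ[c<=8](R) → 5
  π[y,c](σ[c<=8](R)) → 5
  (R − π[y,c](σ[c<=8](R))) → 1
  S → 5
  ρ[y/v](S) → 5
  ρ[c/f](ρ[y/v](S)) → 5
  π[y,c](ρ[c/f](ρ[y/v](S))) → 5
  ((R − π[y,c](σ[c<=8](R))) ∪ π[y,c](ρ[c/f](ρ[y/v](S)))) → 6

|E| = 6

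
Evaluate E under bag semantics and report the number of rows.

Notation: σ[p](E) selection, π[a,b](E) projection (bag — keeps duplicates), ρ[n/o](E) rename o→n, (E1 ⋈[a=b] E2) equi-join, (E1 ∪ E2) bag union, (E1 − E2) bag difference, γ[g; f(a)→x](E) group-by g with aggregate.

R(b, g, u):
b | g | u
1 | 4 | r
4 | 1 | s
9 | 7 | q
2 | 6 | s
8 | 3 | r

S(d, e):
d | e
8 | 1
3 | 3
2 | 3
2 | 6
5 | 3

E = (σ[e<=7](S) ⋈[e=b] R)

Row counts bottom-up:
  S → 5
  σ[e<=7](S) → 5
  R → 5
  (σ[e<=7](S) ⋈[e=b] R) → 1

|E| = 1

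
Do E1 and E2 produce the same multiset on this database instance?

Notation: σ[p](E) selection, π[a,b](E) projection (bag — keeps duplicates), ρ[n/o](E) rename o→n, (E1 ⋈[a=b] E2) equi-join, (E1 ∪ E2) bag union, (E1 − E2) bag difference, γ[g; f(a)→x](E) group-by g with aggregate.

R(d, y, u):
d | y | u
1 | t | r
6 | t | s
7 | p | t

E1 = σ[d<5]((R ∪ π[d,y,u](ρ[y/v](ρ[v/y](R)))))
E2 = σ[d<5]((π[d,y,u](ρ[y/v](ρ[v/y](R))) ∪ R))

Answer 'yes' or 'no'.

E1 per-node cardinality:
  R → 3
  R → 3
  ρ[v/y](R) → 3
  ρ[y/v](ρ[v/y](R)) → 3
  π[d,y,u](ρ[y/v](ρ[v/y](R))) → 3
  (R ∪ π[d,y,u](ρ[y/v](ρ[v/y](R)))) → 6
  σ[d<5]((R ∪ π[d,y,u](ρ[y/v](ρ[v/y](R))))) → 2
E2 per-node cardinality:
  R → 3
  ρ[v/y](R) → 3
  ρ[y/v](ρ[v/y](R)) → 3
  π[d,y,u](ρ[y/v](ρ[v/y](R))) → 3
  R → 3
  (π[d,y,u](ρ[y/v](ρ[v/y](R))) ∪ R) → 6
  σ[d<5]((π[d,y,u](ρ[y/v](ρ[v/y](R))) ∪ R)) → 2

E1 and E2 produce the same multiset:
d | y | u
1 | t | r
1 | t | r

yes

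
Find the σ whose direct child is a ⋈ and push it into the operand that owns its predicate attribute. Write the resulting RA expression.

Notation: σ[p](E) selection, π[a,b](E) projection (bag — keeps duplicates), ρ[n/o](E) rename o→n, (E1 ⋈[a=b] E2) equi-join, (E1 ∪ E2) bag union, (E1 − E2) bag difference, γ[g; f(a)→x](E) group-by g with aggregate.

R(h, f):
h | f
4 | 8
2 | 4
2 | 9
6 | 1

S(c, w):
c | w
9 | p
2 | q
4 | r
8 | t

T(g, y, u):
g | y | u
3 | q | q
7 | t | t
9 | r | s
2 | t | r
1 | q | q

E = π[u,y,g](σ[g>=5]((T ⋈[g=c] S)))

σ filters on g, owned by the left side.
E' = π[u,y,g]((σ[g>=5](T) ⋈[g=c] S))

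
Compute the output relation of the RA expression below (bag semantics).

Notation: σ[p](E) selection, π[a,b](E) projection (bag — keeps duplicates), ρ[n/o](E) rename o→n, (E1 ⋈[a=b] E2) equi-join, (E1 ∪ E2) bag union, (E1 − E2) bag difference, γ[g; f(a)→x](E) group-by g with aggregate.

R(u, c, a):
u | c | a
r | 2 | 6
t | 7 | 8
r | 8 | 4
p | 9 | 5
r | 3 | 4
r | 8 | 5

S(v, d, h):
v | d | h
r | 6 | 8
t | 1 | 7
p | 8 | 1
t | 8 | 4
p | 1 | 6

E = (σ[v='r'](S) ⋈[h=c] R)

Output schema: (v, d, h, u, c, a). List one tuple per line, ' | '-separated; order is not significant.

Per-node cardinality:
  S → 5
  σ[v='r'](S) → 1
  R → 6
  (σ[v='r'](S) ⋈[h=c] R) → 2

== RESULT ==
v | d | h | u | c | a
r | 6 | 8 | r | 8 | 4
r | 6 | 8 | r | 8 | 5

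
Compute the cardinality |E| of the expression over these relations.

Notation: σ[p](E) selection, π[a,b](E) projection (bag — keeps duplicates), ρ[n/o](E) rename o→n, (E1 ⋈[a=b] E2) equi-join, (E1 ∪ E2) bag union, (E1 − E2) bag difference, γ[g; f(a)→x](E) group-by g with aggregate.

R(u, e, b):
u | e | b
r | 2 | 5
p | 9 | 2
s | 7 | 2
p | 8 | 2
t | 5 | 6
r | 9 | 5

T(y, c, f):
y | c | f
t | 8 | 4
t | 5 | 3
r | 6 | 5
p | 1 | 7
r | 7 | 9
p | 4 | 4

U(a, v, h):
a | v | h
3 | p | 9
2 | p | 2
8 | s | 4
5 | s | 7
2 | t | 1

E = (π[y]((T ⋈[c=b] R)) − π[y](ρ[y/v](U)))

Per-node cardinality:
  T → 6
  R → 6
  (T ⋈[c=b] R) → 3
  π[y]((T ⋈[c=b] R)) → 3
  U → 5
  ρ[y/v](U) → 5
  π[y](ρ[y/v](U)) → 5
  (π[y]((T ⋈[c=b] R)) − π[y](ρ[y/v](U))) → 2

|E| = 2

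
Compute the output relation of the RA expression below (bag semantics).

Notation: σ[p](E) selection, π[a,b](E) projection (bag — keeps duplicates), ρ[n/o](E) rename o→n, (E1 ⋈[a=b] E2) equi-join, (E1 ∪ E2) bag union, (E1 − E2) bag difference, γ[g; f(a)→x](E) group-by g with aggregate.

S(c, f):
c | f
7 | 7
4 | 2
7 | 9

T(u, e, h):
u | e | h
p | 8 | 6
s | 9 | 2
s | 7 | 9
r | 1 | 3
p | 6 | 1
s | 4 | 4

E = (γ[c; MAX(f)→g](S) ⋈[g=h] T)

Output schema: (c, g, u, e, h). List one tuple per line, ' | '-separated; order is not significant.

Subexpression sizes:
  S → 3
  γ[c; MAX(f)→g](S) → 2
  T → 6
  (γ[c; MAX(f)→g](S) ⋈[g=h] T) → 2

== RESULT ==
c | g | u | e | h
4 | 2 | s | 9 | 2
7 | 9 | s | 7 | 9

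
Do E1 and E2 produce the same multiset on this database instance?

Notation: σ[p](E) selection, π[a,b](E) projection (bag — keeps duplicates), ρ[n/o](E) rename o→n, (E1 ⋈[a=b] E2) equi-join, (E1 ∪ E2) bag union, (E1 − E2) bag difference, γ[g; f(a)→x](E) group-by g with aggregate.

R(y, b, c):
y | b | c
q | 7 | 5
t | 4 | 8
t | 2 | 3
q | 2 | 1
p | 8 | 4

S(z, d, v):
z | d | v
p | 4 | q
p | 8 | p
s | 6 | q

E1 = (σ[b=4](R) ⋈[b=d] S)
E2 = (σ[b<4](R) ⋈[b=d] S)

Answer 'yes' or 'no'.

E1 stepwise |·|:
  R → 5
  σ[b=4](R) → 1
  S → 3
  (σ[b=4](R) ⋈[b=d] S) → 1
E2 stepwise |·|:
  R → 5
  σ[b<4](R) → 2
  S → 3
  (σ[b<4](R) ⋈[b=d] S) → 0

E1 result:
y | b | c | z | d | v
t | 4 | 8 | p | 4 | q
E2 result:
y | b | c | z | d | v
(0 rows)
Witness: ('t', 4, 8, 'p', 4, 'q') appears 1× in E1 but 0× in E2.

no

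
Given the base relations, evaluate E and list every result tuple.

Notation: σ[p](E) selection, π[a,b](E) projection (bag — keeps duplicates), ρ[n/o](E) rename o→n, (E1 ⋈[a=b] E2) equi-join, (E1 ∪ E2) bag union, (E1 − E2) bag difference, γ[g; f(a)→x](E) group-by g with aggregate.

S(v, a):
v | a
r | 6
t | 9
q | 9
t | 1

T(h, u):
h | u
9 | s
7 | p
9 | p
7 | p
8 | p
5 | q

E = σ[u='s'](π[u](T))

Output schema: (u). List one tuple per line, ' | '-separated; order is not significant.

Per-node cardinality:
  T → 6
  π[u](T) → 6
  σ[u='s'](π[u](T)) → 1

== RESULT ==
u
s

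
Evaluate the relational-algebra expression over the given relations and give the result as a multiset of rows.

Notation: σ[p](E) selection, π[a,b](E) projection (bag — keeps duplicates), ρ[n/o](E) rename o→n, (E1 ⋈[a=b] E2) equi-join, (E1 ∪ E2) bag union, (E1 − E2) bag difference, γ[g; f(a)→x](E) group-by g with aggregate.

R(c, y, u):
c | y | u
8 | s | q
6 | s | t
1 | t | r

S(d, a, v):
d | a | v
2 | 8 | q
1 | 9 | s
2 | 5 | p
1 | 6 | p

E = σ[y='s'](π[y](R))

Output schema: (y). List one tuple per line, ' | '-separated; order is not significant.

Row counts bottom-up:
  R → 3
  π[y](R) → 3
  σ[y='s'](π[y](R)) → 2

== RESULT ==
y
s
s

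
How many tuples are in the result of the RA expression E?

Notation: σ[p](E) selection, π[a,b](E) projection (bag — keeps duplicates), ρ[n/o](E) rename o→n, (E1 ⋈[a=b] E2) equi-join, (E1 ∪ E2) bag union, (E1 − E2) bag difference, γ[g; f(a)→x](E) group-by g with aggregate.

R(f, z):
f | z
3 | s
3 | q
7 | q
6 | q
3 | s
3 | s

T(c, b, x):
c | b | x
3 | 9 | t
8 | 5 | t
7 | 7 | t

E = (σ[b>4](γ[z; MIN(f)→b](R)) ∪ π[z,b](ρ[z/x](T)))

Row counts bottom-up:
  R → 6
  γ[z; MIN(f)→b](R) → 2
  σ[b>4](γ[z; MIN(f)→b](R)) → 0
  T → 3
  ρ[z/x](T) → 3
  π[z,b](ρ[z/x](T)) → 3
  (σ[b>4](γ[z; MIN(f)→b](R)) ∪ π[z,b](ρ[z/x](T))) → 3

|E| = 3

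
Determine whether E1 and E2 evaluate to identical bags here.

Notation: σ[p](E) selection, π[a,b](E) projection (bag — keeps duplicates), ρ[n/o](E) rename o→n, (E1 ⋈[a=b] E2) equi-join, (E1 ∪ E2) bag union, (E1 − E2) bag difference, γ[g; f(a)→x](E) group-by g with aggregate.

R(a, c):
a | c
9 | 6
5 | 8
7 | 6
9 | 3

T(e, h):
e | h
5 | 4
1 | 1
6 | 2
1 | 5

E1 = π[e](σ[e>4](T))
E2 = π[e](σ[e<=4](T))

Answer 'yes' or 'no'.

E1 per-node cardinality:
  T → 4
  σ[e>4](T) → 2
  π[e](σ[e>4](T)) → 2
E2 per-node cardinality:
  T → 4
  σ[e<=4](T) → 2
  π[e](σ[e<=4](T)) → 2

E1 result:
e
5
6
E2 result:
e
1
1
Witness: (6,) appears 1× in E1 but 0× in E2.

no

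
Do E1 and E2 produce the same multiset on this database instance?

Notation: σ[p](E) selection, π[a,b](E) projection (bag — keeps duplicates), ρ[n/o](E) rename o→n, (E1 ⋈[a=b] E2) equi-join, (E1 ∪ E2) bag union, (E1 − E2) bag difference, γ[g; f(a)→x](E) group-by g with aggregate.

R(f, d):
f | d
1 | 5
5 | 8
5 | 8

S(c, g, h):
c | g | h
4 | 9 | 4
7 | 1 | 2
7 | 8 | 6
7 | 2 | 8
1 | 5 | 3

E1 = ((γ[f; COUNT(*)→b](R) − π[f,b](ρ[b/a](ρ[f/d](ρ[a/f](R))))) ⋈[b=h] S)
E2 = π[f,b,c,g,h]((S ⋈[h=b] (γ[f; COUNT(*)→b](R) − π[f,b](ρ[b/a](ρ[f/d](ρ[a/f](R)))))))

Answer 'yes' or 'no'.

E1 per-node cardinality:
  R → 3
  γ[f; COUNT(*)→b](R) → 2
  R → 3
  ρ[a/f](R) → 3
  ρ[f/d](ρ[a/f](R)) → 3
  ρ[b/a](ρ[f/d](ρ[a/f](R))) → 3
  π[f,b](ρ[b/a](ρ[f/d](ρ[a/f](R)))) → 3
  (γ[f; COUNT(*)→b](R) − π[f,b](ρ[b/a](ρ[f/d](ρ[a/f](R))))) → 2
  S → 5
  ((γ[f; COUNT(*)→b](R) − π[f,b](ρ[b/a](ρ[f/d](ρ[a/f](R))))) ⋈[b=h] S) → 1
E2 per-node cardinality:
  S → 5
  R → 3
  γ[f; COUNT(*)→b](R) → 2
  R → 3
  ρ[a/f](R) → 3
  ρ[f/d](ρ[a/f](R)) → 3
  ρ[b/a](ρ[f/d](ρ[a/f](R))) → 3
  π[f,b](ρ[b/a](ρ[f/d](ρ[a/f](R)))) → 3
  (γ[f; COUNT(*)→b](R) − π[f,b](ρ[b/a](ρ[f/d](ρ[a/f](R))))) → 2
  (S ⋈[h=b] (γ[f; COUNT(*)→b](R) − π[f,b](ρ[b/a](ρ[f/d](ρ[a/f](R)))))) → 1
  π[f,b,c,g,h]((S ⋈[h=b] (γ[f; COUNT(*)→b](R) − π[f,b](ρ[b/a](ρ[f/d](ρ[a/f](R))))))) → 1

E1 and E2 produce the same multiset:
f | b | c | g | h
5 | 2 | 7 | 1 | 2

yes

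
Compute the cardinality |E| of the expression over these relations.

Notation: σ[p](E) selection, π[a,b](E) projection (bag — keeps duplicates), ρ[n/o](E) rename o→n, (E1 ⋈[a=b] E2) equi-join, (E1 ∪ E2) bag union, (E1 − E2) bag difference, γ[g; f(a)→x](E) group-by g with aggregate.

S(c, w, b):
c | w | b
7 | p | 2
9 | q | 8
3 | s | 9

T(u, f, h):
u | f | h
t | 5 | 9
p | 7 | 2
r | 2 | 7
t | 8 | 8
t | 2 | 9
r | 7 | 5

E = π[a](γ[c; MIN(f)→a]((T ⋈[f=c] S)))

Row counts bottom-up:
  T → 6
  S → 3
  (T ⋈[f=c] S) → 2
  γ[c; MIN(f)→a]((T ⋈[f=c] S)) → 1
  π[a](γ[c; MIN(f)→a]((T ⋈[f=c] S))) → 1

|E| = 1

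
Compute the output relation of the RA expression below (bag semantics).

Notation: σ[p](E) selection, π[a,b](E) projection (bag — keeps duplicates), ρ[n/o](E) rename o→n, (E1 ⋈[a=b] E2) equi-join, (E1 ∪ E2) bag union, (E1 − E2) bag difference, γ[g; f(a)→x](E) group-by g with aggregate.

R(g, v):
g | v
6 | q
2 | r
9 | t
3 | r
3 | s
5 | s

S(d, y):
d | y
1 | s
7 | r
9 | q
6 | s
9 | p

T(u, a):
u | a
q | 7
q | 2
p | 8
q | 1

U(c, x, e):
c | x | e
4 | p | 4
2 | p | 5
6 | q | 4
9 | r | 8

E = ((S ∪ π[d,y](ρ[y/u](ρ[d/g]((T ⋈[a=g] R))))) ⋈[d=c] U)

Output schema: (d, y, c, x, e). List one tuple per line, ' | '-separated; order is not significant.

Stepwise |·|:
  S → 5
  T → 4
  R → 6
  (T ⋈[a=g] R) → 1
  ρ[d/g]((T ⋈[a=g] R)) → 1
  ρ[y/u](ρ[d/g]((T ⋈[a=g] R))) → 1
  π[d,y](ρ[y/u](ρ[d/g]((T ⋈[a=g] R)))) → 1
  (S ∪ π[d,y](ρ[y/u](ρ[d/g]((T ⋈[a=g] R))))) → 6
  U → 4
  ((S ∪ π[d,y](ρ[y/u](ρ[d/g]((T ⋈[a=g] R))))) ⋈[d=c] U) → 4

== RESULT ==
d | y | c | x | e
2 | q | 2 | p | 5
6 | s | 6 | q | 4
9 | p | 9 | r | 8
9 | q | 9 | r | 8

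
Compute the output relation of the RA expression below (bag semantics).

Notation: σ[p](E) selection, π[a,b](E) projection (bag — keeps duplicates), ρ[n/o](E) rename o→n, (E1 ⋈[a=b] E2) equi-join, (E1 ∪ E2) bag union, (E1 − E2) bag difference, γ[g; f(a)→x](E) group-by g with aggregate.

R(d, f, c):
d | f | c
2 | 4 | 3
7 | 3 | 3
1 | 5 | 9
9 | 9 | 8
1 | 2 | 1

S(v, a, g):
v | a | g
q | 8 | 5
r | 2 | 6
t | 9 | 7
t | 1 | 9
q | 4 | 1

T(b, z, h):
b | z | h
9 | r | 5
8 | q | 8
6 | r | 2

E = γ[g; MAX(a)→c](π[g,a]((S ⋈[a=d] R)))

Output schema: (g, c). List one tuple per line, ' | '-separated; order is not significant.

Stepwise |·|:
  S → 5
  R → 5
  (S ⋈[a=d] R) → 4
  π[g,a]((S ⋈[a=d] R)) → 4
  γ[g; MAX(a)→c](π[g,a]((S ⋈[a=d] R))) → 3

== RESULT ==
g | c
6 | 2
7 | 9
9 | 1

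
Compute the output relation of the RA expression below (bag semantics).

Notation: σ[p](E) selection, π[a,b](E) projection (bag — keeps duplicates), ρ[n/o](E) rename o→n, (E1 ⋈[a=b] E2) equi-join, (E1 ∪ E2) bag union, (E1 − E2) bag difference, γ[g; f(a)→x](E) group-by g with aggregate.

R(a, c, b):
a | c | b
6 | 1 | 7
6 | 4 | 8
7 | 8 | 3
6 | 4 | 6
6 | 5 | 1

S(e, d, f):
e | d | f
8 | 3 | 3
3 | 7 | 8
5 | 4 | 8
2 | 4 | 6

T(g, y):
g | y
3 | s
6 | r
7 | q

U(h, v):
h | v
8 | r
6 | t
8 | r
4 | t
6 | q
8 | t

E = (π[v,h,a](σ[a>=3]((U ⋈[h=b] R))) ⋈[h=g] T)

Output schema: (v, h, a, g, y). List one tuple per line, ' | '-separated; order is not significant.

Per-node cardinality:
  U → 6
  R → 5
  (U ⋈[h=b] R) → 5
  σ[a>=3]((U ⋈[h=b] R)) → 5
  π[v,h,a](σ[a>=3]((U ⋈[h=b] R))) → 5
  T → 3
  (π[v,h,a](σ[a>=3]((U ⋈[h=b] R))) ⋈[h=g] T) → 2

== RESULT ==
v | h | a | g | y
q | 6 | 6 | 6 | r
t | 6 | 6 | 6 | r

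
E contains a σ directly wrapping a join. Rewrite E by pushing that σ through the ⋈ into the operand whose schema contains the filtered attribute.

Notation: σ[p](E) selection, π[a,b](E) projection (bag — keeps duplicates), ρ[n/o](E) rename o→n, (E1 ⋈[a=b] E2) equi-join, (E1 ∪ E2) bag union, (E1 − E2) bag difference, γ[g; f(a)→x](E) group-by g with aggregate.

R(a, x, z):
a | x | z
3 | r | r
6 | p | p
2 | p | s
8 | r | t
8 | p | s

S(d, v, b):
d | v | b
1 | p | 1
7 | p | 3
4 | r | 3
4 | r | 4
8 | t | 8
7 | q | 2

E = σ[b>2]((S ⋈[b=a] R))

σ filters on b, owned by the left side.
E' = (σ[b>2](S) ⋈[b=a] R)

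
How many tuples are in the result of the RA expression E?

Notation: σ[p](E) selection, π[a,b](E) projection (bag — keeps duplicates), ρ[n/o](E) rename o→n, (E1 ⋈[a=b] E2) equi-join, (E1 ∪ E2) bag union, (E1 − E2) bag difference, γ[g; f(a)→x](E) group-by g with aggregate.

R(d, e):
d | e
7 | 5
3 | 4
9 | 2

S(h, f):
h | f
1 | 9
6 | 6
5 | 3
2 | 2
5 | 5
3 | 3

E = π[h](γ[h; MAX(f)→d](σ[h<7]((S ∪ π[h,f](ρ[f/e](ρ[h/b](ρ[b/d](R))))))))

Subexpression sizes:
  S → 6
  R → 3
  ρ[b/d](R) → 3
  ρ[h/b](ρ[b/d](R)) → 3
  ρ[f/e](ρ[h/b](ρ[b/d](R))) → 3
  π[h,f](ρ[f/e](ρ[h/b](ρ[b/d](R)))) → 3
  (S ∪ π[h,f](ρ[f/e](ρ[h/b](ρ[b/d](R))))) → 9
  σ[h<7]((S ∪ π[h,f](ρ[f/e](ρ[h/b](ρ[b/d](R)))))) → 7
  γ[h; MAX(f)→d](σ[h<7]((S ∪ π[h,f](ρ[f/e](ρ[h/b](ρ[b/d](R))))))) → 5
  π[h](γ[h; MAX(f)→d](σ[h<7]((S ∪ π[h,f](ρ[f/e](ρ[h/b](ρ[b/d](R)))))))) → 5

|E| = 5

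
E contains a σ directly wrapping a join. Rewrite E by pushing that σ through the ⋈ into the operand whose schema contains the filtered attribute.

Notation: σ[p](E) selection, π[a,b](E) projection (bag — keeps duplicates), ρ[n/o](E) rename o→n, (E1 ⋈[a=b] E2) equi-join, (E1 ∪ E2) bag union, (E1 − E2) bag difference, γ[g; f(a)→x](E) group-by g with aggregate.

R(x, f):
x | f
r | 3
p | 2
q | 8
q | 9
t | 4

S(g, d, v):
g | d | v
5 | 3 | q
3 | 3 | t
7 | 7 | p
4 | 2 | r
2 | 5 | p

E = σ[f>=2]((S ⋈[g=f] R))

σ filters on f, owned by the right side.
E' = (S ⋈[g=f] σ[f>=2](R))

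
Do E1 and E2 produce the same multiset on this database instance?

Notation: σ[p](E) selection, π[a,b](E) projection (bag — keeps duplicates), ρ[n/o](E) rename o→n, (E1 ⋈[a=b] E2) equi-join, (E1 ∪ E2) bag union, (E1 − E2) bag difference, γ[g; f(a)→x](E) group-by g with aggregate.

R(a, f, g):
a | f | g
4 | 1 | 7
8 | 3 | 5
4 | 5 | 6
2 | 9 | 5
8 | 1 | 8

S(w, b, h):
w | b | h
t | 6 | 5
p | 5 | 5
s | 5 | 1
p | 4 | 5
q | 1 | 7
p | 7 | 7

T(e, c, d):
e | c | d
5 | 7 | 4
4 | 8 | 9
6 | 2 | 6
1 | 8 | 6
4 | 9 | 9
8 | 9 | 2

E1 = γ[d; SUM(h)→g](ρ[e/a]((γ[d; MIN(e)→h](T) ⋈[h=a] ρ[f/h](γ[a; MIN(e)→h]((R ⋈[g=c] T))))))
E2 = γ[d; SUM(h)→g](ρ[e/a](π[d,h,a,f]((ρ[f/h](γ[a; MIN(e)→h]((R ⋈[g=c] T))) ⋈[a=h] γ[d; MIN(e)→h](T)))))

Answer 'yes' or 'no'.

E1 subexpression sizes:
  T → 6
  γ[d; MIN(e)→h](T) → 4
  R → 5
  T → 6
  (R ⋈[g=c] T) → 3
  γ[a; MIN(e)→h]((R ⋈[g=c] T)) → 2
  ρ[f/h](γ[a; MIN(e)→h]((R ⋈[g=c] T))) → 2
  (γ[d; MIN(e)→h](T) ⋈[h=a] ρ[f/h](γ[a; MIN(e)→h]((R ⋈[g=c] T)))) → 2
  ρ[e/a]((γ[d; MIN(e)→h](T) ⋈[h=a] ρ[f/h](γ[a; MIN(e)→h]((R ⋈[g=c] T))))) → 2
  γ[d; SUM(h)→g](ρ[e/a]((γ[d; MIN(e)→h](T) ⋈[h=a] ρ[f/h](γ[a; MIN(e)→h]((R ⋈[g=c] T)))))) → 2
E2 subexpression sizes:
  R → 5
  T → 6
  (R ⋈[g=c] T) → 3
  γ[a; MIN(e)→h]((R ⋈[g=c] T)) → 2
  ρ[f/h](γ[a; MIN(e)→h]((R ⋈[g=c] T))) → 2
  T → 6
  γ[d; MIN(e)→h](T) → 4
  (ρ[f/h](γ[a; MIN(e)→h]((R ⋈[g=c] T))) ⋈[a=h] γ[d; MIN(e)→h](T)) → 2
  π[d,h,a,f]((ρ[f/h](γ[a; MIN(e)→h]((R ⋈[g=c] T))) ⋈[a=h] γ[d; MIN(e)→h](T))) → 2
  ρ[e/a](π[d,h,a,f]((ρ[f/h](γ[a; MIN(e)→h]((R ⋈[g=c] T))) ⋈[a=h] γ[d; MIN(e)→h](T)))) → 2
  γ[d; SUM(h)→g](ρ[e/a](π[d,h,a,f]((ρ[f/h](γ[a; MIN(e)→h]((R ⋈[g=c] T))) ⋈[a=h] γ[d; MIN(e)→h](T))))) → 2

E1 and E2 produce the same multiset:
d | g
2 | 8
9 | 4

yes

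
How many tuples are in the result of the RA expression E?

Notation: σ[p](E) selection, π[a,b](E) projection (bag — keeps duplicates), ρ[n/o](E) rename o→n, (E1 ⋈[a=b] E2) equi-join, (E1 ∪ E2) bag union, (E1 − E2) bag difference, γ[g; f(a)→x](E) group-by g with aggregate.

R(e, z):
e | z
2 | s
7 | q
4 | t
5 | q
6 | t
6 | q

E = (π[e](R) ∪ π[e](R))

Stepwise |·|:
  R → 6
  π[e](R) → 6
  R → 6
  π[e](R) → 6
  (π[e](R) ∪ π[e](R)) → 12

|E| = 12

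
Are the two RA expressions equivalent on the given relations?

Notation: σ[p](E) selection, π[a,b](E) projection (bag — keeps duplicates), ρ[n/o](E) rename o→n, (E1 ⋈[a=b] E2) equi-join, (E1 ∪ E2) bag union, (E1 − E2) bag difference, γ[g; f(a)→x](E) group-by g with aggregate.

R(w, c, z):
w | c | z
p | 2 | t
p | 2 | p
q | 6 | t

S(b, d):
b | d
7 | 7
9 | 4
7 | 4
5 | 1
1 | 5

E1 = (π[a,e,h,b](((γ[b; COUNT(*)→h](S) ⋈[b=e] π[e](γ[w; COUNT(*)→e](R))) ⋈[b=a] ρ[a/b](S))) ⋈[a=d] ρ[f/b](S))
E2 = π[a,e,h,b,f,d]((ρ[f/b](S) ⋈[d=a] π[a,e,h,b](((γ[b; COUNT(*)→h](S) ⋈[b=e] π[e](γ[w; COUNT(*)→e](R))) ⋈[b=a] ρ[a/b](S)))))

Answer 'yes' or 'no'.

E1 per-node cardinality:
  S → 5
  γ[b; COUNT(*)→h](S) → 4
  R → 3
  γ[w; COUNT(*)→e](R) → 2
  π[e](γ[w; COUNT(*)→e](R)) → 2
  (γ[b; COUNT(*)→h](S) ⋈[b=e] π[e](γ[w; COUNT(*)→e](R))) → 1
  S → 5
  ρ[a/b](S) → 5
  ((γ[b; COUNT(*)→h](S) ⋈[b=e] π[e](γ[w; COUNT(*)→e](R))) ⋈[b=a] ρ[a/b](S)) → 1
  π[a,e,h,b](((γ[b; COUNT(*)→h](S) ⋈[b=e] π[e](γ[w; COUNT(*)→e](R))) ⋈[b=a] ρ[a/b](S))) → 1
  S → 5
  ρ[f/b](S) → 5
  (π[a,e,h,b](((γ[b; COUNT(*)→h](S) ⋈[b=e] π[e](γ[w; COUNT(*)→e](R))) ⋈[b=a] ρ[a/b](S))) ⋈[a=d] ρ[f/b](S)) → 1
E2 per-node cardinality:
  S → 5
  ρ[f/b](S) → 5
  S → 5
  γ[b; COUNT(*)→h](S) → 4
  R → 3
  γ[w; COUNT(*)→e](R) → 2
  π[e](γ[w; COUNT(*)→e](R)) → 2
  (γ[b; COUNT(*)→h](S) ⋈[b=e] π[e](γ[w; COUNT(*)→e](R))) → 1
  S → 5
  ρ[a/b](S) → 5
  ((γ[b; COUNT(*)→h](S) ⋈[b=e] π[e](γ[w; COUNT(*)→e](R))) ⋈[b=a] ρ[a/b](S)) → 1
  π[a,e,h,b](((γ[b; COUNT(*)→h](S) ⋈[b=e] π[e](γ[w; COUNT(*)→e](R))) ⋈[b=a] ρ[a/b](S))) → 1
  (ρ[f/b](S) ⋈[d=a] π[a,e,h,b](((γ[b; COUNT(*)→h](S) ⋈[b=e] π[e](γ[w; COUNT(*)→e](R))) ⋈[b=a] ρ[a/b](S)))) → 1
  π[a,e,h,b,f,d]((ρ[f/b](S) ⋈[d=a] π[a,e,h,b](((γ[b; COUNT(*)→h](S) ⋈[b=e] π[e](γ[w; COUNT(*)→e](R))) ⋈[b=a] ρ[a/b](S))))) → 1

E1 and E2 produce the same multiset:
a | e | h | b | f | d
1 | 1 | 1 | 1 | 5 | 1

yes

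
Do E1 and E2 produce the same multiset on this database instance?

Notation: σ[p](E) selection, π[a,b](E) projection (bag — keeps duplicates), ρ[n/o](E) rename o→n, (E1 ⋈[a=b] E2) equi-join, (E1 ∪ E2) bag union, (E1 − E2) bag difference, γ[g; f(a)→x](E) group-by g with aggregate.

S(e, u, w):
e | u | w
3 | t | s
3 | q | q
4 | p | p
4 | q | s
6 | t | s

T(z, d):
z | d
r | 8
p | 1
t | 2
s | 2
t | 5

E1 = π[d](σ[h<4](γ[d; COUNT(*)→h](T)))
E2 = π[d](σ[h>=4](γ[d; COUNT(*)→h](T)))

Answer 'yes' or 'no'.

E1 per-node cardinality:
  T → 5
  γ[d; COUNT(*)→h](T) → 4
  σ[h<4](γ[d; COUNT(*)→h](T)) → 4
  π[d](σ[h<4](γ[d; COUNT(*)→h](T))) → 4
E2 per-node cardinality:
  T → 5
  γ[d; COUNT(*)→h](T) → 4
  σ[h>=4](γ[d; COUNT(*)→h](T)) → 0
  π[d](σ[h>=4](γ[d; COUNT(*)→h](T))) → 0

E1 result:
d
1
2
5
8
E2 result:
d
(0 rows)
Witness: (1,) appears 1× in E1 but 0× in E2.

no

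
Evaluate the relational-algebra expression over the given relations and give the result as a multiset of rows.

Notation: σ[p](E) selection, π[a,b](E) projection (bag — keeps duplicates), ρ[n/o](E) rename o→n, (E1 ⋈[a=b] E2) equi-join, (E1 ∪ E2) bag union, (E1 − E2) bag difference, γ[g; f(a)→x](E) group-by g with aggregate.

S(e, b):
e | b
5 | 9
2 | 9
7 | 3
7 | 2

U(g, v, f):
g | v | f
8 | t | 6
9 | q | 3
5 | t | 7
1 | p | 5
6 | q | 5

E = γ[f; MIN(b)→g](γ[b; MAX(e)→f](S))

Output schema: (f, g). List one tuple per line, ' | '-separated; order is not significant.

Per-node cardinality:
  S → 4
  γ[b; MAX(e)→f](S) → 3
  γ[f; MIN(b)→g](γ[b; MAX(e)→f](S)) → 2

== RESULT ==
f | g
5 | 9
7 | 2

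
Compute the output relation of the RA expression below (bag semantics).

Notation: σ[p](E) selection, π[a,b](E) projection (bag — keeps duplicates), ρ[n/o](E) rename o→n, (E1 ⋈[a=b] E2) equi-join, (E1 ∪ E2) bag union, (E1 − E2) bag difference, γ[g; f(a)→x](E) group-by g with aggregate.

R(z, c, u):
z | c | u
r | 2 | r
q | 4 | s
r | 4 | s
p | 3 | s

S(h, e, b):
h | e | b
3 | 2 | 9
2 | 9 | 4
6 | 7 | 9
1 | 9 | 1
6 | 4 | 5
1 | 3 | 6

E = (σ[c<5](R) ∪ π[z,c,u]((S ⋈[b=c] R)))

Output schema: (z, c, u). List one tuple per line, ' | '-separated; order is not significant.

Row counts bottom-up:
  R → 4
  σ[c<5](R) → 4
  S → 6
  R → 4
  (S ⋈[b=c] R) → 2
  π[z,c,u]((S ⋈[b=c] R)) → 2
  (σ[c<5](R) ∪ π[z,c,u]((S ⋈[b=c] R))) → 6

== RESULT ==
z | c | u
p | 3 | s
q | 4 | s
q | 4 | s
r | 2 | r
r | 4 | s
r | 4 | s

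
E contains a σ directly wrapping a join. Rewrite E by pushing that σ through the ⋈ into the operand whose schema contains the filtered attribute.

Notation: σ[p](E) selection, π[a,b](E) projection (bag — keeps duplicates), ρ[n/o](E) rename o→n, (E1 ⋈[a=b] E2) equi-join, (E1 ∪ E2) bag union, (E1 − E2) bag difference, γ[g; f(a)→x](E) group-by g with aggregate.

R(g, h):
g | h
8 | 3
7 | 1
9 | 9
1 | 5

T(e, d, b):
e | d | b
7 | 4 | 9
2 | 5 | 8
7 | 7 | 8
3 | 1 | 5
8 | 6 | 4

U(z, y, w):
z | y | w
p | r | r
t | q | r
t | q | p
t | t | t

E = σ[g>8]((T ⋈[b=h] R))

σ filters on g, owned by the right side.
E' = (T ⋈[b=h] σ[g>8](R))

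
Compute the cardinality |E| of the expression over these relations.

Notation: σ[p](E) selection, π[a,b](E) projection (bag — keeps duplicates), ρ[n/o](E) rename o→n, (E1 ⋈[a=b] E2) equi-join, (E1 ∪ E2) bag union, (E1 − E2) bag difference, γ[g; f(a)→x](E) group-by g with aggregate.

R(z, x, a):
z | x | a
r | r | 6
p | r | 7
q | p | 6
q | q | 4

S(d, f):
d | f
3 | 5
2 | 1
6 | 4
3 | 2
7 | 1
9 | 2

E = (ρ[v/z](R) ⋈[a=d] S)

Stepwise |·|:
  R → 4
  ρ[v/z](R) → 4
  S → 6
  (ρ[v/z](R) ⋈[a=d] S) → 3

|E| = 3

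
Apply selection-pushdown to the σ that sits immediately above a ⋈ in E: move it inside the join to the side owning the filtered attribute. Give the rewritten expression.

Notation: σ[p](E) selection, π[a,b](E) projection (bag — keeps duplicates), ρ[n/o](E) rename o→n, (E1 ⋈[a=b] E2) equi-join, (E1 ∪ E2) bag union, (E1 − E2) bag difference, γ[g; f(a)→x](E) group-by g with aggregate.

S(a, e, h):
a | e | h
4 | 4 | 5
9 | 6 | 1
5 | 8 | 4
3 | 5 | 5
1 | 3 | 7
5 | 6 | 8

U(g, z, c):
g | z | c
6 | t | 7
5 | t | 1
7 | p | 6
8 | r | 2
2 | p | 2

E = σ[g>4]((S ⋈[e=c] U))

σ filters on g, owned by the right side.
E' = (S ⋈[e=c] σ[g>4](U))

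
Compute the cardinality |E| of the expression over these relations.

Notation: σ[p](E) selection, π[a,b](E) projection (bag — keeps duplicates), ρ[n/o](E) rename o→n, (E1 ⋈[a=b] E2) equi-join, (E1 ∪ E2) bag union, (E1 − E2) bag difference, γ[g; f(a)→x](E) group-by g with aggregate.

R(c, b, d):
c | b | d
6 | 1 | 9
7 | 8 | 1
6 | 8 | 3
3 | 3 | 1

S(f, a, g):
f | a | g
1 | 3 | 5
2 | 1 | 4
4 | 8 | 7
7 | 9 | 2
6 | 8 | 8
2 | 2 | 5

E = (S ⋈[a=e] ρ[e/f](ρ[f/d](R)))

Subexpression sizes:
  S → 6
  R → 4
  ρ[f/d](R) → 4
  ρ[e/f](ρ[f/d](R)) → 4
  (S ⋈[a=e] ρ[e/f](ρ[f/d](R))) → 4

|E| = 4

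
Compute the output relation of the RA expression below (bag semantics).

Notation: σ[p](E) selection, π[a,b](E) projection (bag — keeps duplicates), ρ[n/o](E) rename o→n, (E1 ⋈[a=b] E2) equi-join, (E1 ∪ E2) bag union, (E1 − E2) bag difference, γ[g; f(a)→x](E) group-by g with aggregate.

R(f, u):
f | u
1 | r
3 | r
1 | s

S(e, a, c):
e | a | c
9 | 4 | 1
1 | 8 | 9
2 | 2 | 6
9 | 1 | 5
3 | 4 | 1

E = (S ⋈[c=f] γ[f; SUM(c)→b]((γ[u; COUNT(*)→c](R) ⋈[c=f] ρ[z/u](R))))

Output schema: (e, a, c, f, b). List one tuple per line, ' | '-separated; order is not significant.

Row counts bottom-up:
  S → 5
  R → 3
  γ[u; COUNT(*)→c](R) → 2
  R → 3
  ρ[z/u](R) → 3
  (γ[u; COUNT(*)→c](R) ⋈[c=f] ρ[z/u](R)) → 2
  γ[f; SUM(c)→b]((γ[u; COUNT(*)→c](R) ⋈[c=f] ρ[z/u](R))) → 1
  (S ⋈[c=f] γ[f; SUM(c)→b]((γ[u; COUNT(*)→c](R) ⋈[c=f] ρ[z/u](R)))) → 2

== RESULT ==
e | a | c | f | b
3 | 4 | 1 | 1 | 2
9 | 4 | 1 | 1 | 2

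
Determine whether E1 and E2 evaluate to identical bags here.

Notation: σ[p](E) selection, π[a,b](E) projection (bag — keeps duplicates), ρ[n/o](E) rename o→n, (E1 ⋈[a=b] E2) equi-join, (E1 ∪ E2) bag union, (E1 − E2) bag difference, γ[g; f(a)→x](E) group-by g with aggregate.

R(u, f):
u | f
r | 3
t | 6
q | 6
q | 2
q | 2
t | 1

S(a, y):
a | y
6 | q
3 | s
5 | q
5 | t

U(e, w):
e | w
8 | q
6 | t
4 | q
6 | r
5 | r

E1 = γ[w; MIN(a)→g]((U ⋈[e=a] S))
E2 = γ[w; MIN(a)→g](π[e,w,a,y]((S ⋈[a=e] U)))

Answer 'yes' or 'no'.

E1 stepwise |·|:
  U → 5
  S → 4
  (U ⋈[e=a] S) → 4
  γ[w; MIN(a)→g]((U ⋈[e=a] S)) → 2
E2 stepwise |·|:
  S → 4
  U → 5
  (S ⋈[a=e] U) → 4
  π[e,w,a,y]((S ⋈[a=e] U)) → 4
  γ[w; MIN(a)→g](π[e,w,a,y]((S ⋈[a=e] U))) → 2

E1 and E2 produce the same multiset:
w | g
r | 5
t | 6

yes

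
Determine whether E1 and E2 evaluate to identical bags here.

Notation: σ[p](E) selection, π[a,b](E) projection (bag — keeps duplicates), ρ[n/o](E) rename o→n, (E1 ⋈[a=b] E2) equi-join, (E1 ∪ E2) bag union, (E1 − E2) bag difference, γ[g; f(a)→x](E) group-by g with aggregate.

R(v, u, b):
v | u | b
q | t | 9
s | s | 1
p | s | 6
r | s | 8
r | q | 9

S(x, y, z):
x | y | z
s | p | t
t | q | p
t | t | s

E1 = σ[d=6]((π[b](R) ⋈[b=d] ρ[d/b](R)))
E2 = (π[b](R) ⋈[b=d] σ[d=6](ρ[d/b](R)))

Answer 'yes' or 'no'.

E1 row counts bottom-up:
  R → 5
  π[b](R) → 5
  R → 5
  ρ[d/b](R) → 5
  (π[b](R) ⋈[b=d] ρ[d/b](R)) → 7
  σ[d=6]((π[b](R) ⋈[b=d] ρ[d/b](R))) → 1
E2 row counts bottom-up:
  R → 5
  π[b](R) → 5
  R → 5
  ρ[d/b](R) → 5
  σ[d=6](ρ[d/b](R)) → 1
  (π[b](R) ⋈[b=d] σ[d=6](ρ[d/b](R))) → 1

E1 and E2 produce the same multiset:
b | v | u | d
6 | p | s | 6

yes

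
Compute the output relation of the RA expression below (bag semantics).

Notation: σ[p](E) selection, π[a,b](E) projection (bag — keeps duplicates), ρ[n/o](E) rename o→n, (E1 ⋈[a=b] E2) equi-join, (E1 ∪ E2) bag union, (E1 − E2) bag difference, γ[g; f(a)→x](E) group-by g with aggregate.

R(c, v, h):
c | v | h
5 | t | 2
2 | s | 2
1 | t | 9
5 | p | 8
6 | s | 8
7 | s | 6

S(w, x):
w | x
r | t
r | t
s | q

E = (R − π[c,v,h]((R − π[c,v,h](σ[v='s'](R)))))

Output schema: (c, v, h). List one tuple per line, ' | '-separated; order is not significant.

Row counts bottom-up:
  R → 6
  R → 6
  R → 6
  σ[v='s'](R) → 3
  π[c,v,h](σ[v='s'](R)) → 3
  (R − π[c,v,h](σ[v='s'](R))) → 3
  π[c,v,h]((R − π[c,v,h](σ[v='s'](R)))) → 3
  (R − π[c,v,h]((R − π[c,v,h](σ[v='s'](R))))) → 3

== RESULT ==
c | v | h
2 | s | 2
6 | s | 8
7 | s | 6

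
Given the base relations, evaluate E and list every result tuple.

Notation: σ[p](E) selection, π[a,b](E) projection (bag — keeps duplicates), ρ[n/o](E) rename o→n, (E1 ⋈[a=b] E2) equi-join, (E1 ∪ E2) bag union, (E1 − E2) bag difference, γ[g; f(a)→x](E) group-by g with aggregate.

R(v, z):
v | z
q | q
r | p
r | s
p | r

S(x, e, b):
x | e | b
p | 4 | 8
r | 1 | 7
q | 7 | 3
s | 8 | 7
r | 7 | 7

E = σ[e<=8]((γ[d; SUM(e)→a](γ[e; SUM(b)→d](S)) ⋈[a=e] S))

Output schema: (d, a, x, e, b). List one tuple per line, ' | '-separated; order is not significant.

Stepwise |·|:
  S → 5
  γ[e; SUM(b)→d](S) → 4
  γ[d; SUM(e)→a](γ[e; SUM(b)→d](S)) → 3
  S → 5
  (γ[d; SUM(e)→a](γ[e; SUM(b)→d](S)) ⋈[a=e] S) → 3
  σ[e<=8]((γ[d; SUM(e)→a](γ[e; SUM(b)→d](S)) ⋈[a=e] S)) → 3

== RESULT ==
d | a | x | e | b
8 | 4 | p | 4 | 8
10 | 7 | q | 7 | 3
10 | 7 | r | 7 | 7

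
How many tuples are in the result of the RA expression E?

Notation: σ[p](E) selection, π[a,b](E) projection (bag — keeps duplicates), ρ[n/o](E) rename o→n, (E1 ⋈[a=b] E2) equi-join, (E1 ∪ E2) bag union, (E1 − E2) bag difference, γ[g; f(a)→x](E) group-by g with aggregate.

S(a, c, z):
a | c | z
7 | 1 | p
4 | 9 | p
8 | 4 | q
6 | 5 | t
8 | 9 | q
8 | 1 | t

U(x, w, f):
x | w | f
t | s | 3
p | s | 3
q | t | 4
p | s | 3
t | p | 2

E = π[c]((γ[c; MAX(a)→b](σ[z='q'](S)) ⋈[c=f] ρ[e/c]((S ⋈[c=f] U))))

Per-node cardinality:
  S → 6
  σ[z='q'](S) → 2
  γ[c; MAX(a)→b](σ[z='q'](S)) → 2
  S → 6
  U → 5
  (S ⋈[c=f] U) → 1
  ρ[e/c]((S ⋈[c=f] U)) → 1
  (γ[c; MAX(a)→b](σ[z='q'](S)) ⋈[c=f] ρ[e/c]((S ⋈[c=f] U))) → 1
  π[c]((γ[c; MAX(a)→b](σ[z='q'](S)) ⋈[c=f] ρ[e/c]((S ⋈[c=f] U)))) → 1

|E| = 1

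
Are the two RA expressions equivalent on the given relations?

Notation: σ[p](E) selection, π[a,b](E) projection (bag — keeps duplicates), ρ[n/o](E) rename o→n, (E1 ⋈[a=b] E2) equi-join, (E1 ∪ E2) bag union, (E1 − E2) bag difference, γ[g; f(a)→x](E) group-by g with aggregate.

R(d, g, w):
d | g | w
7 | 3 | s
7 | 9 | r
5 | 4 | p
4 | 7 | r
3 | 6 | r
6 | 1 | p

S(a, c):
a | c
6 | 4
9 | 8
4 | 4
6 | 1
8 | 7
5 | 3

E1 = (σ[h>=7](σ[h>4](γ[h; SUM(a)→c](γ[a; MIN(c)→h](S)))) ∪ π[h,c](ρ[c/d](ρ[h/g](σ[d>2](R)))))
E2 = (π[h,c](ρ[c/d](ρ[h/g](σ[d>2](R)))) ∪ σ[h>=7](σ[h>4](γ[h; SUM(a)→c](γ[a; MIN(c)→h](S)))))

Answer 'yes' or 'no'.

E1 stepwise |·|:
  S → 6
  γ[a; MIN(c)→h](S) → 5
  γ[h; SUM(a)→c](γ[a; MIN(c)→h](S)) → 5
  σ[h>4](γ[h; SUM(a)→c](γ[a; MIN(c)→h](S))) → 2
  σ[h>=7](σ[h>4](γ[h; SUM(a)→c](γ[a; MIN(c)→h](S)))) → 2
  R → 6
  σ[d>2](R) → 6
  ρ[h/g](σ[d>2](R)) → 6
  ρ[c/d](ρ[h/g](σ[d>2](R))) → 6
  π[h,c](ρ[c/d](ρ[h/g](σ[d>2](R)))) → 6
  (σ[h>=7](σ[h>4](γ[h; SUM(a)→c](γ[a; MIN(c)→h](S)))) ∪ π[h,c](ρ[c/d](ρ[h/g](σ[d>2](R))))) → 8
E2 stepwise |·|:
  R → 6
  σ[d>2](R) → 6
  ρ[h/g](σ[d>2](R)) → 6
  ρ[c/d](ρ[h/g](σ[d>2](R))) → 6
  π[h,c](ρ[c/d](ρ[h/g](σ[d>2](R)))) → 6
  S → 6
  γ[a; MIN(c)→h](S) → 5
  γ[h; SUM(a)→c](γ[a; MIN(c)→h](S)) → 5
  σ[h>4](γ[h; SUM(a)→c](γ[a; MIN(c)→h](S))) → 2
  σ[h>=7](σ[h>4](γ[h; SUM(a)→c](γ[a; MIN(c)→h](S)))) → 2
  (π[h,c](ρ[c/d](ρ[h/g](σ[d>2](R)))) ∪ σ[h>=7](σ[h>4](γ[h; SUM(a)→c](γ[a; MIN(c)→h](S))))) → 8

E1 and E2 produce the same multiset:
h | c
1 | 6
3 | 7
4 | 5
6 | 3
7 | 4
7 | 8
8 | 9
9 | 7

yes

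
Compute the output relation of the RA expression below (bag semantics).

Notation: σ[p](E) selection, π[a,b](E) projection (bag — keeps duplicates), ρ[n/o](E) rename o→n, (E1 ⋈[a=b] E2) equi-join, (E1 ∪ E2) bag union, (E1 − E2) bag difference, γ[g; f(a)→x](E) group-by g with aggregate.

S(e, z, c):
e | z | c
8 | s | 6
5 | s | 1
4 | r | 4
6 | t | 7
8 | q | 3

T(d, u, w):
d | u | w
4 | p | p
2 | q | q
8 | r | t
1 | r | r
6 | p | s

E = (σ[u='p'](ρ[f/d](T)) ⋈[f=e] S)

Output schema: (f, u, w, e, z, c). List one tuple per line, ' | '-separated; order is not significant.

Per-node cardinality:
  T → 5
  ρ[f/d](T) → 5
  σ[u='p'](ρ[f/d](T)) → 2
  S → 5
  (σ[u='p'](ρ[f/d](T)) ⋈[f=e] S) → 2

== RESULT ==
f | u | w | e | z | c
4 | p | p | 4 | r | 4
6 | p | s | 6 | t | 7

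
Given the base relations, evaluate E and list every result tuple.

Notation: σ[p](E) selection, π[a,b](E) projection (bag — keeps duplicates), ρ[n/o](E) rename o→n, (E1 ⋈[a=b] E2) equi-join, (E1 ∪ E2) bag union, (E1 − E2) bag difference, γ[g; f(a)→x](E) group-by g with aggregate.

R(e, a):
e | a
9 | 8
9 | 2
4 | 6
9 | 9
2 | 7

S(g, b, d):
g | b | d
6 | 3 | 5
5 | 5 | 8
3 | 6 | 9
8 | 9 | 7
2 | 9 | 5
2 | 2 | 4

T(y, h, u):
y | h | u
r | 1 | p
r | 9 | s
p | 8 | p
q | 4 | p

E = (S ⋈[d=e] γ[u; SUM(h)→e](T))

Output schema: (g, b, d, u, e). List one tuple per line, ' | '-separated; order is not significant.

Stepwise |·|:
  S → 6
  T → 4
  γ[u; SUM(h)→e](T) → 2
  (S ⋈[d=e] γ[u; SUM(h)→e](T)) → 1

== RESULT ==
g | b | d | u | e
3 | 6 | 9 | s | 9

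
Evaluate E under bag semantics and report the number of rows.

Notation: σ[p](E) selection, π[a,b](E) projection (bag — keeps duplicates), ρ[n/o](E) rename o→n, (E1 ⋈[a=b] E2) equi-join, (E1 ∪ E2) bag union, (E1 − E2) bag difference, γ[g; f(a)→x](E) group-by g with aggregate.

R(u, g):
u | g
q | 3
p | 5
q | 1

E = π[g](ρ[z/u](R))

Per-node cardinality:
  R → 3
  ρ[z/u](R) → 3
  π[g](ρ[z/u](R)) → 3

|E| = 3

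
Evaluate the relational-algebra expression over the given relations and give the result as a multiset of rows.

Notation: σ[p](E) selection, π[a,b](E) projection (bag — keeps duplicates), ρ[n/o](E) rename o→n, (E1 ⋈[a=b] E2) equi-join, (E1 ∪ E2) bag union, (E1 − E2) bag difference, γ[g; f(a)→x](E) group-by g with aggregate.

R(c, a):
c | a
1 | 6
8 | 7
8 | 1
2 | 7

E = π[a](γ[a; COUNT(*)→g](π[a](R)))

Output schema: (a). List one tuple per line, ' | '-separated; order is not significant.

Stepwise |·|:
  R → 4
  π[a](R) → 4
  γ[a; COUNT(*)→g](π[a](R)) → 3
  π[a](γ[a; COUNT(*)→g](π[a](R))) → 3

== RESULT ==
a
1
6
7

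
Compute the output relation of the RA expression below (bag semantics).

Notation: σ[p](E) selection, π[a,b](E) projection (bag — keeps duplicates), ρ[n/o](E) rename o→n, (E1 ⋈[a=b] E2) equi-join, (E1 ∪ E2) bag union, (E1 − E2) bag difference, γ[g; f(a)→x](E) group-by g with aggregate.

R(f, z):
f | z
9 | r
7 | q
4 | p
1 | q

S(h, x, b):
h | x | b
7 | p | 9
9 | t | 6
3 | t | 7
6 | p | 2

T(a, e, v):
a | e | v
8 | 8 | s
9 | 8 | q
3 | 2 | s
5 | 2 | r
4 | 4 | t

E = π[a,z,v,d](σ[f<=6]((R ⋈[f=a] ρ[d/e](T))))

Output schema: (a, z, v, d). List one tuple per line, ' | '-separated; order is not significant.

Stepwise |·|:
  R → 4
  T → 5
  ρ[d/e](T) → 5
  (R ⋈[f=a] ρ[d/e](T)) → 2
  σ[f<=6]((R ⋈[f=a] ρ[d/e](T))) → 1
  π[a,z,v,d](σ[f<=6]((R ⋈[f=a] ρ[d/e](T)))) → 1

== RESULT ==
a | z | v | d
4 | p | t | 4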